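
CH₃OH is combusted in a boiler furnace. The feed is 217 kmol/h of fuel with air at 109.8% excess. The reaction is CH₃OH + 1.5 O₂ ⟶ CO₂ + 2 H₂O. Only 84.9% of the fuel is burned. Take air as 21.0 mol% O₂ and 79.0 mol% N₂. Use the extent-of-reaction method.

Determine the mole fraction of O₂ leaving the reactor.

0.114

Stoichiometric O₂ = 1.5 × 217 = 325.5 kmol/h; O₂ fed = 325.5 × 2.098 = 682.9 kmol/h.
N₂ fed = 682.9 × 79/21 = 2569 kmol/h.
Fuel reacted = 0.849 × 217 → ξ = 184.2 kmol/h.
Outlet (n = n₀ + ν ξ):
  CH₃OH: 217 − 1(184.2) = 32.77
  O₂: 682.9 − 1.5(184.2) = 406.5
  N₂: 2569 (inert)
  CO₂: 0 + 1(184.2) = 184.2
  H₂O: 0 + 2(184.2) = 368.5
Total out = 3561 kmol/h; y_O₂ = 406.5 / 3561 = 0.1142.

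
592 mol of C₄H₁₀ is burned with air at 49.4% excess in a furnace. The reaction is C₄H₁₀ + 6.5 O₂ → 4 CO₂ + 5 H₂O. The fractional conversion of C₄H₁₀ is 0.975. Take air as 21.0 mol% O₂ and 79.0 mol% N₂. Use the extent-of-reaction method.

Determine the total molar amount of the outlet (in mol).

Stoichiometric O₂ = 6.5 × 592 = 3848 mol; O₂ fed = 3848 × 1.494 = 5749 mol.
N₂ fed = 5749 × 79/21 = 21630 mol.
Fuel reacted = 0.975 × 592 → ξ = 577.2 mol.
Outlet (n = n₀ + ν ξ):
  C₄H₁₀: 592 − 1(577.2) = 14.8
  O₂: 5749 − 6.5(577.2) = 1997
  N₂: 21630 (inert)
  CO₂: 0 + 4(577.2) = 2309
  H₂O: 0 + 5(577.2) = 2886
Total out = 14.8 + 1997 + 21630 + 2309 + 2886 = 28830 mol.

28800 mol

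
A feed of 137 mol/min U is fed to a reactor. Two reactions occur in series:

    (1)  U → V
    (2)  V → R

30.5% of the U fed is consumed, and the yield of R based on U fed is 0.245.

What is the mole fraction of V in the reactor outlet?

0.06

Conversion of U: U consumed = 1ξ₁ = 0.305 × 137 → ξ₁ = 41.78 mol/min.
Yield of R: 1ξ₂ / 137 = 0.245 → ξ₂ = 33.56 mol/min.
Outlet amounts (n = n₀ + Σ ν·ξ):
  U: 137 − 1(41.78) = 95.22
  V: 0 + 1(41.78) − 1(33.56) = 8.22
  R: 0 + 1(33.56) = 33.56
Total out = 137 mol/min; y_V = 8.22 / 137 = 0.06.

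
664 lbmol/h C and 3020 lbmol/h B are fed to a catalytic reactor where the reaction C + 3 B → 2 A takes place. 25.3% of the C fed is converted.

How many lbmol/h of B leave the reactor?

C reacted = 0.253 × 664 = 168 lbmol/h; ν_C = −1, so ξ = 168/1 = 168 lbmol/h.
Outlet amounts (n = n₀ + ν ξ):
  C: 664 − 1(168) = 496
  B: 3020 − 3(168) = 2516
  A: 0 + 2(168) = 336

2520 lbmol/h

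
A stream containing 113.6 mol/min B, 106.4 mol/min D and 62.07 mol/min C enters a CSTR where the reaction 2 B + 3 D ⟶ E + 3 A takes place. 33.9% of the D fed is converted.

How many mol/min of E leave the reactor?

12 mol/min

D reacted = 0.339 × 106.4 = 36.07 mol/min; ν_D = −3, so ξ = 36.07/3 = 12.02 mol/min.
Outlet amounts (n = n₀ + ν ξ):
  B: 113.6 − 2(12.02) = 89.55
  D: 106.4 − 3(12.02) = 70.33
  E: 0 + 1(12.02) = 12.02
  A: 0 + 3(12.02) = 36.07
  C: 62.07 (inert)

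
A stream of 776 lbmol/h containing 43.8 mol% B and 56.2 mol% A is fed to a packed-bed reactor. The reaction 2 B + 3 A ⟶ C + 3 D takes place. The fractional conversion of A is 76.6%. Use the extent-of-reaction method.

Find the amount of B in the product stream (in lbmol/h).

A reacted = 0.766 × 436.1 = 334.1 lbmol/h; ν_A = −3, so ξ = 334.1/3 = 111.4 lbmol/h.
Outlet amounts (n = n₀ + ν ξ):
  B: 339.9 − 2(111.4) = 117.2
  A: 436.1 − 3(111.4) = 102.1
  C: 0 + 1(111.4) = 111.4
  D: 0 + 3(111.4) = 334.1

117 lbmol/h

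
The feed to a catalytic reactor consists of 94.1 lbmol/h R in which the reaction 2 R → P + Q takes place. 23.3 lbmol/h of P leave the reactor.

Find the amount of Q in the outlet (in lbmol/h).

23.3 lbmol/h

For P: n = n₀ + 1ξ → 23.3 = 0 + 1ξ, giving ξ = 23.3 lbmol/h.
Outlet amounts (n = n₀ + ν ξ):
  R: 94.1 − 2(23.3) = 47.5
  P: 0 + 1(23.3) = 23.3
  Q: 0 + 1(23.3) = 23.3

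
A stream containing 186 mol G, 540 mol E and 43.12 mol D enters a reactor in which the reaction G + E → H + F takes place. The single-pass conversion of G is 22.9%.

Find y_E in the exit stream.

G reacted = 0.229 × 186 = 42.59 mol; ν_G = −1, so ξ = 42.59/1 = 42.59 mol.
Outlet amounts (n = n₀ + ν ξ):
  G: 186 − 1(42.59) = 143.4
  E: 540 − 1(42.59) = 497.4
  H: 0 + 1(42.59) = 42.59
  F: 0 + 1(42.59) = 42.59
  D: 43.12 (inert)
Total out = 769.1 mol; y_E = 497.4 / 769.1 = 0.6467.

0.647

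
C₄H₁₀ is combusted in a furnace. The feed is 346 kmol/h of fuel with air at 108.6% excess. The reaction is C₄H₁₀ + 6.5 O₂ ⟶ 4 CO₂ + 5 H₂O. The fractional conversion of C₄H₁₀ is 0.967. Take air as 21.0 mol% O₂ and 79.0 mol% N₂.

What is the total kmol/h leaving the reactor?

23200 kmol/h

Stoichiometric O₂ = 6.5 × 346 = 2249 kmol/h; O₂ fed = 2249 × 2.086 = 4691 kmol/h.
N₂ fed = 4691 × 79/21 = 17650 kmol/h.
Fuel reacted = 0.967 × 346 → ξ = 334.6 kmol/h.
Outlet (n = n₀ + ν ξ):
  C₄H₁₀: 346 − 1(334.6) = 11.42
  O₂: 4691 − 6.5(334.6) = 2517
  N₂: 17650 (inert)
  CO₂: 0 + 4(334.6) = 1338
  H₂O: 0 + 5(334.6) = 1673
Total out = 11.42 + 2517 + 17650 + 1338 + 1673 = 23190 kmol/h.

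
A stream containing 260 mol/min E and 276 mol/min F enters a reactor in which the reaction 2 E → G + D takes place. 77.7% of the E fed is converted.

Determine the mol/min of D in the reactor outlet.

101 mol/min

E reacted = 0.777 × 260 = 202 mol/min; ν_E = −2, so ξ = 202/2 = 101 mol/min.
Outlet amounts (n = n₀ + ν ξ):
  E: 260 − 2(101) = 57.98
  G: 0 + 1(101) = 101
  D: 0 + 1(101) = 101
  F: 276 (inert)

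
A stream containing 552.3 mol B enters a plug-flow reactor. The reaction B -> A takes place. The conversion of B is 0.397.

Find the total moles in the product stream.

552 mol

B reacted = 0.397 × 552.3 = 219.3 mol; ν_B = −1, so ξ = 219.3/1 = 219.3 mol.
Outlet amounts (n = n₀ + ν ξ):
  B: 552.3 − 1(219.3) = 333
  A: 0 + 1(219.3) = 219.3
Total out = 333 + 219.3 = 552.3 mol.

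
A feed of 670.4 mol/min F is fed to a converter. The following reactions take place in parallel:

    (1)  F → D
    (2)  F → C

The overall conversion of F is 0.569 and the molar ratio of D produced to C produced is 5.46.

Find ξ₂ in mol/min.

ξ₂ = 59 mol/min

Conversion of F: F consumed = 0.569 × 670.4 = 381.5 mol/min = 1ξ₁ + 1ξ₂.
Selectivity: 1ξ₁ / (1ξ₂) = 5.46 → ξ₁ = 5.46 ξ₂.
Substitute: (1·5.46 + 1) ξ₂ = 381.5 → ξ₂ = 59.05 mol/min, ξ₁ = 322.4 mol/min.
Outlet amounts (n = n₀ + Σ ν·ξ):
  F: 670.4 − 1(322.4) − 1(59.05) = 288.9
  D: 0 + 1(322.4) = 322.4
  C: 0 + 1(59.05) = 59.05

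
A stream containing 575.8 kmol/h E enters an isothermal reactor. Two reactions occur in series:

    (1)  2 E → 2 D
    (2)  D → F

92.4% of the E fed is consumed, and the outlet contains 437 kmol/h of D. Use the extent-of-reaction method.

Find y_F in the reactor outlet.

Conversion of E: E consumed = 2ξ₁ = 0.924 × 575.8 → ξ₁ = 266 kmol/h.
D balance: n_D = 0 + 2ξ₁ − 1ξ₂ = 437 → ξ₂ = (2·266 − 437)/1 = 95.04 kmol/h.
Outlet amounts (n = n₀ + Σ ν·ξ):
  E: 575.8 − 2(266) = 43.76
  D: 0 + 2(266) − 1(95.04) = 437
  F: 0 + 1(95.04) = 95.04
Total out = 575.8 kmol/h; y_F = 95.04 / 575.8 = 0.1651.

0.165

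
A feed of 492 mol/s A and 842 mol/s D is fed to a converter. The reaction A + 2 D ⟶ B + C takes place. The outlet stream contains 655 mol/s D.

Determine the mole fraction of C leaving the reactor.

For D: n = n₀ − 2ξ → 655 = 842 − 2ξ, giving ξ = 93.5 mol/s.
Outlet amounts (n = n₀ + ν ξ):
  A: 492 − 1(93.5) = 398.5
  D: 842 − 2(93.5) = 655
  B: 0 + 1(93.5) = 93.5
  C: 0 + 1(93.5) = 93.5
Total out = 1240 mol/s; y_C = 93.5 / 1240 = 0.07537.

0.0754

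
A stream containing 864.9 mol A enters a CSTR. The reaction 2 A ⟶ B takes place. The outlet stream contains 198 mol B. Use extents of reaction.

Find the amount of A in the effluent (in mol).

469 mol

For B: n = n₀ + 1ξ → 198 = 0 + 1ξ, giving ξ = 198 mol.
Outlet amounts (n = n₀ + ν ξ):
  A: 864.9 − 2(198) = 468.9
  B: 0 + 1(198) = 198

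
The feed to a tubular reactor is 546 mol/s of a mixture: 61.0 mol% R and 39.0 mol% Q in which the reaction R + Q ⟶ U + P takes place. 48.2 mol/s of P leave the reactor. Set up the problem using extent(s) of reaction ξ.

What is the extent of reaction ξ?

For P: n = n₀ + 1ξ → 48.2 = 0 + 1ξ, giving ξ = 48.2 mol/s.
Outlet amounts (n = n₀ + ν ξ):
  R: 333.1 − 1(48.2) = 284.9
  Q: 212.9 − 1(48.2) = 164.7
  U: 0 + 1(48.2) = 48.2
  P: 0 + 1(48.2) = 48.2

ξ = 48.2 mol/s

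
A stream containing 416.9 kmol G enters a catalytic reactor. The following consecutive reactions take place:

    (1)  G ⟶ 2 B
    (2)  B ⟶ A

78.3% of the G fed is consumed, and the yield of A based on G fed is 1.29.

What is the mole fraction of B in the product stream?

Conversion of G: G consumed = 1ξ₁ = 0.783 × 416.9 → ξ₁ = 326.4 kmol.
Yield of A: 1ξ₂ / 416.9 = 1.29 → ξ₂ = 537.8 kmol.
Outlet amounts (n = n₀ + Σ ν·ξ):
  G: 416.9 − 1(326.4) = 90.47
  B: 0 + 2(326.4) − 1(537.8) = 115.1
  A: 0 + 1(537.8) = 537.8
Total out = 743.3 kmol; y_B = 115.1 / 743.3 = 0.1548.

0.155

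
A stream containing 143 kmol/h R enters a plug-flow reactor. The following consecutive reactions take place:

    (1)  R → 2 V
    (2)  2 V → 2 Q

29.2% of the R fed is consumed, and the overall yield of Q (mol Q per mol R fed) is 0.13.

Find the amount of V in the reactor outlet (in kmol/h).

64.9 kmol/h

Conversion of R: R consumed = 1ξ₁ = 0.292 × 143 → ξ₁ = 41.76 kmol/h.
Yield of Q: 2ξ₂ / 143 = 0.13 → ξ₂ = 9.295 kmol/h.
Outlet amounts (n = n₀ + Σ ν·ξ):
  R: 143 − 1(41.76) = 101.2
  V: 0 + 2(41.76) − 2(9.295) = 64.92
  Q: 0 + 2(9.295) = 18.59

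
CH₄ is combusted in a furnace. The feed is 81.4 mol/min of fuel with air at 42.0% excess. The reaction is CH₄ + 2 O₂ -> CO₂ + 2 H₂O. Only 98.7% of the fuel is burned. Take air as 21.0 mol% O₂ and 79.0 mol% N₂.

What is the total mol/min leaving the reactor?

Stoichiometric O₂ = 2 × 81.4 = 162.8 mol/min; O₂ fed = 162.8 × 1.420 = 231.2 mol/min.
N₂ fed = 231.2 × 79/21 = 869.7 mol/min.
Fuel reacted = 0.987 × 81.4 → ξ = 80.34 mol/min.
Outlet (n = n₀ + ν ξ):
  CH₄: 81.4 − 1(80.34) = 1.058
  O₂: 231.2 − 2(80.34) = 70.49
  N₂: 869.7 (inert)
  CO₂: 0 + 1(80.34) = 80.34
  H₂O: 0 + 2(80.34) = 160.7
Total out = 1.058 + 70.49 + 869.7 + 80.34 + 160.7 = 1182 mol/min.

1180 mol/min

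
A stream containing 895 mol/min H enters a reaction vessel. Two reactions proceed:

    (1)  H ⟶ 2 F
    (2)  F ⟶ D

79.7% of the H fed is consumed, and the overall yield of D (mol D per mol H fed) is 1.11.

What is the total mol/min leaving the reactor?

Conversion of H: H consumed = 1ξ₁ = 0.797 × 895 → ξ₁ = 713.3 mol/min.
Yield of D: 1ξ₂ / 895 = 1.11 → ξ₂ = 993.5 mol/min.
Outlet amounts (n = n₀ + Σ ν·ξ):
  H: 895 − 1(713.3) = 181.7
  F: 0 + 2(713.3) − 1(993.5) = 433.2
  D: 0 + 1(993.5) = 993.5
Total out = 181.7 + 433.2 + 993.5 = 1608 mol/min.

1610 mol/min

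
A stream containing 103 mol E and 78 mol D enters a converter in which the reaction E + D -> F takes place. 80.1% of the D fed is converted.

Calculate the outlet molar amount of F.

D reacted = 0.801 × 78 = 62.48 mol; ν_D = −1, so ξ = 62.48/1 = 62.48 mol.
Outlet amounts (n = n₀ + ν ξ):
  E: 103 − 1(62.48) = 40.52
  D: 78 − 1(62.48) = 15.52
  F: 0 + 1(62.48) = 62.48

62.5 mol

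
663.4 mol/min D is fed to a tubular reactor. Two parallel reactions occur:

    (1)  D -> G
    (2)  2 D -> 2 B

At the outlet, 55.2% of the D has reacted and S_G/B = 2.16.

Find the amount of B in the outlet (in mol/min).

Conversion of D: D consumed = 0.552 × 663.4 = 366.2 mol/min = 1ξ₁ + 2ξ₂.
Selectivity: 1ξ₁ / (2ξ₂) = 2.16 → ξ₁ = 4.32 ξ₂.
Substitute: (1·4.32 + 2) ξ₂ = 366.2 → ξ₂ = 57.94 mol/min, ξ₁ = 250.3 mol/min.
Outlet amounts (n = n₀ + Σ ν·ξ):
  D: 663.4 − 1(250.3) − 2(57.94) = 297.2
  G: 0 + 1(250.3) = 250.3
  B: 0 + 2(57.94) = 115.9

116 mol/min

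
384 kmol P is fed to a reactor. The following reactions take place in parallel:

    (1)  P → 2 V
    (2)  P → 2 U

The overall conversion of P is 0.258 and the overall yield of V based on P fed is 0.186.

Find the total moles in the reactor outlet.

Yield of V: 2ξ₁ / 384 = 0.186 → ξ₁ = 35.71 kmol.
Conversion of P: 1ξ₁ + 1ξ₂ = 0.258 × 384 = 99.07 → ξ₂ = 63.36 kmol.
Outlet amounts (n = n₀ + Σ ν·ξ):
  P: 384 − 1(35.71) − 1(63.36) = 284.9
  V: 0 + 2(35.71) = 71.42
  U: 0 + 2(63.36) = 126.7
Total out = 284.9 + 71.42 + 126.7 = 483.1 kmol.

483 kmol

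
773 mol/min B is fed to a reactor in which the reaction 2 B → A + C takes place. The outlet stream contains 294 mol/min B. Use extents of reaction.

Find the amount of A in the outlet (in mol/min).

240 mol/min

For B: n = n₀ − 2ξ → 294 = 773 − 2ξ, giving ξ = 239.5 mol/min.
Outlet amounts (n = n₀ + ν ξ):
  B: 773 − 2(239.5) = 294
  A: 0 + 1(239.5) = 239.5
  C: 0 + 1(239.5) = 239.5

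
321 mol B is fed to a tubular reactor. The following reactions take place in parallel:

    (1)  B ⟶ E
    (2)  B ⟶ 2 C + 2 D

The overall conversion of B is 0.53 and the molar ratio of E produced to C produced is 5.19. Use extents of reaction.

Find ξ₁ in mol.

ξ₁ = 155 mol

Conversion of B: B consumed = 0.53 × 321 = 170.1 mol = 1ξ₁ + 1ξ₂.
Selectivity: 1ξ₁ / (2ξ₂) = 5.19 → ξ₁ = 10.38 ξ₂.
Substitute: (1·10.38 + 1) ξ₂ = 170.1 → ξ₂ = 14.95 mol, ξ₁ = 155.2 mol.
Outlet amounts (n = n₀ + Σ ν·ξ):
  B: 321 − 1(155.2) − 1(14.95) = 150.9
  E: 0 + 1(155.2) = 155.2
  C: 0 + 2(14.95) = 29.9
  D: 0 + 2(14.95) = 29.9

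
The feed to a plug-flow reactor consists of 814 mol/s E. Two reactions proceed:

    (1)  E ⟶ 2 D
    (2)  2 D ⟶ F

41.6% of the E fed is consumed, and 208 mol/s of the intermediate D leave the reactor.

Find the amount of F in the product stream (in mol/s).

235 mol/s

Conversion of E: E consumed = 1ξ₁ = 0.416 × 814 → ξ₁ = 338.6 mol/s.
D balance: n_D = 0 + 2ξ₁ − 2ξ₂ = 208 → ξ₂ = (2·338.6 − 208)/2 = 234.6 mol/s.
Outlet amounts (n = n₀ + Σ ν·ξ):
  E: 814 − 1(338.6) = 475.4
  D: 0 + 2(338.6) − 2(234.6) = 208
  F: 0 + 1(234.6) = 234.6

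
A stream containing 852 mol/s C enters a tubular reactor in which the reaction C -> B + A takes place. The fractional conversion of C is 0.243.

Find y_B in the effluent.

0.195

C reacted = 0.243 × 852 = 207 mol/s; ν_C = −1, so ξ = 207/1 = 207 mol/s.
Outlet amounts (n = n₀ + ν ξ):
  C: 852 − 1(207) = 645
  B: 0 + 1(207) = 207
  A: 0 + 1(207) = 207
Total out = 1059 mol/s; y_B = 207 / 1059 = 0.1955.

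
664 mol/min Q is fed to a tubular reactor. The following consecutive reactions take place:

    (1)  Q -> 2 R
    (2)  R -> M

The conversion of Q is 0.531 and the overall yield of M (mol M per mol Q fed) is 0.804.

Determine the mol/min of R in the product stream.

171 mol/min

Conversion of Q: Q consumed = 1ξ₁ = 0.531 × 664 → ξ₁ = 352.6 mol/min.
Yield of M: 1ξ₂ / 664 = 0.804 → ξ₂ = 533.9 mol/min.
Outlet amounts (n = n₀ + Σ ν·ξ):
  Q: 664 − 1(352.6) = 311.4
  R: 0 + 2(352.6) − 1(533.9) = 171.3
  M: 0 + 1(533.9) = 533.9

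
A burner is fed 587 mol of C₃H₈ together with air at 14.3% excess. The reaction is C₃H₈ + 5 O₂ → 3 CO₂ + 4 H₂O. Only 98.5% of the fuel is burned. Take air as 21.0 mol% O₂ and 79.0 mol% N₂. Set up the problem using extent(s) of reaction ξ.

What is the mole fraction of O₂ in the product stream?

Stoichiometric O₂ = 5 × 587 = 2935 mol; O₂ fed = 2935 × 1.143 = 3355 mol.
N₂ fed = 3355 × 79/21 = 12620 mol.
Fuel reacted = 0.985 × 587 → ξ = 578.2 mol.
Outlet (n = n₀ + ν ξ):
  C₃H₈: 587 − 1(578.2) = 8.805
  O₂: 3355 − 5(578.2) = 463.7
  N₂: 12620 (inert)
  CO₂: 0 + 3(578.2) = 1735
  H₂O: 0 + 4(578.2) = 2313
Total out = 17140 mol; y_O₂ = 463.7 / 17140 = 0.02706.

0.0271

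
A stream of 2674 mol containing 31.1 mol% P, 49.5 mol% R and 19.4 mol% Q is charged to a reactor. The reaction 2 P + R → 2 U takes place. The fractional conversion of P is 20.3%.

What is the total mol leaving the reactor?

2590 mol

P reacted = 0.203 × 831.6 = 168.8 mol; ν_P = −2, so ξ = 168.8/2 = 84.41 mol.
Outlet amounts (n = n₀ + ν ξ):
  P: 831.6 − 2(84.41) = 662.8
  R: 1324 − 1(84.41) = 1239
  U: 0 + 2(84.41) = 168.8
  Q: 518.8 (inert)
Total out = 662.8 + 1239 + 168.8 + 518.8 = 2590 mol.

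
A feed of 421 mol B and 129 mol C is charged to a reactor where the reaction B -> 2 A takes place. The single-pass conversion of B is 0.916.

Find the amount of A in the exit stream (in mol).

771 mol

B reacted = 0.916 × 421 = 385.6 mol; ν_B = −1, so ξ = 385.6/1 = 385.6 mol.
Outlet amounts (n = n₀ + ν ξ):
  B: 421 − 1(385.6) = 35.36
  A: 0 + 2(385.6) = 771.3
  C: 129 (inert)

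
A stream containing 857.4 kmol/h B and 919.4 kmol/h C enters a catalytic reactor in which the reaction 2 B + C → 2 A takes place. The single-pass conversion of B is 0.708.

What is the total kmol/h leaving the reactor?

B reacted = 0.708 × 857.4 = 607 kmol/h; ν_B = −2, so ξ = 607/2 = 303.5 kmol/h.
Outlet amounts (n = n₀ + ν ξ):
  B: 857.4 − 2(303.5) = 250.4
  C: 919.4 − 1(303.5) = 615.9
  A: 0 + 2(303.5) = 607
Total out = 250.4 + 615.9 + 607 = 1473 kmol/h.

1470 kmol/h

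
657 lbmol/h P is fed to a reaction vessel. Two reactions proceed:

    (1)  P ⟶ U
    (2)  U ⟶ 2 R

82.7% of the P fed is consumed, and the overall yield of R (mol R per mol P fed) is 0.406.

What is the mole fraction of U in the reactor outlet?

0.519

Conversion of P: P consumed = 1ξ₁ = 0.827 × 657 → ξ₁ = 543.3 lbmol/h.
Yield of R: 2ξ₂ / 657 = 0.406 → ξ₂ = 133.4 lbmol/h.
Outlet amounts (n = n₀ + Σ ν·ξ):
  P: 657 − 1(543.3) = 113.7
  U: 0 + 1(543.3) − 1(133.4) = 410
  R: 0 + 2(133.4) = 266.7
Total out = 790.4 lbmol/h; y_U = 410 / 790.4 = 0.5187.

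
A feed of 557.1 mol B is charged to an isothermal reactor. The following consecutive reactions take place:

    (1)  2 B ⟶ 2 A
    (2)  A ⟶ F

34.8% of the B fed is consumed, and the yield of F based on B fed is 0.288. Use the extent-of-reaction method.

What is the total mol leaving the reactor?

Conversion of B: B consumed = 2ξ₁ = 0.348 × 557.1 → ξ₁ = 96.94 mol.
Yield of F: 1ξ₂ / 557.1 = 0.288 → ξ₂ = 160.4 mol.
Outlet amounts (n = n₀ + Σ ν·ξ):
  B: 557.1 − 2(96.94) = 363.2
  A: 0 + 2(96.94) − 1(160.4) = 33.43
  F: 0 + 1(160.4) = 160.4
Total out = 363.2 + 33.43 + 160.4 = 557.1 mol.

557 mol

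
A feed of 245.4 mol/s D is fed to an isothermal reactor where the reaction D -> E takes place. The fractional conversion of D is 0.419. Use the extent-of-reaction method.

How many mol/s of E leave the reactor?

D reacted = 0.419 × 245.4 = 102.8 mol/s; ν_D = −1, so ξ = 102.8/1 = 102.8 mol/s.
Outlet amounts (n = n₀ + ν ξ):
  D: 245.4 − 1(102.8) = 142.6
  E: 0 + 1(102.8) = 102.8

103 mol/s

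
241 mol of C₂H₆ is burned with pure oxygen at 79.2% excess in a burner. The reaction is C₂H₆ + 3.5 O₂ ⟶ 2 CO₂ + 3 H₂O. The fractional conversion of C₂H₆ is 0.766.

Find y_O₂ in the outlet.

Stoichiometric O₂ = 3.5 × 241 = 843.5 mol; O₂ fed = 843.5 × 1.792 = 1512 mol.
Fuel reacted = 0.766 × 241 → ξ = 184.6 mol.
Outlet (n = n₀ + ν ξ):
  C₂H₆: 241 − 1(184.6) = 56.39
  O₂: 1512 − 3.5(184.6) = 865.4
  CO₂: 0 + 2(184.6) = 369.2
  H₂O: 0 + 3(184.6) = 553.8
Total out = 1845 mol; y_O₂ = 865.4 / 1845 = 0.4691.

0.469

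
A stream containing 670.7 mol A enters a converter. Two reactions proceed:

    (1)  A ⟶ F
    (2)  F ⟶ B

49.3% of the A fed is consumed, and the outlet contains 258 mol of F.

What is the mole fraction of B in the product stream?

0.108

Conversion of A: A consumed = 1ξ₁ = 0.493 × 670.7 → ξ₁ = 330.7 mol.
F balance: n_F = 0 + 1ξ₁ − 1ξ₂ = 258 → ξ₂ = (1·330.7 − 258)/1 = 72.66 mol.
Outlet amounts (n = n₀ + Σ ν·ξ):
  A: 670.7 − 1(330.7) = 340
  F: 0 + 1(330.7) − 1(72.66) = 258
  B: 0 + 1(72.66) = 72.66
Total out = 670.7 mol; y_B = 72.66 / 670.7 = 0.1083.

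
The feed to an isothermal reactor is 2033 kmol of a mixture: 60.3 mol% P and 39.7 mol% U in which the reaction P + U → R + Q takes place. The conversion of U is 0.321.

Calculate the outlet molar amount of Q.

U reacted = 0.321 × 807.1 = 259.1 kmol; ν_U = −1, so ξ = 259.1/1 = 259.1 kmol.
Outlet amounts (n = n₀ + ν ξ):
  P: 1226 − 1(259.1) = 966.8
  U: 807.1 − 1(259.1) = 548
  R: 0 + 1(259.1) = 259.1
  Q: 0 + 1(259.1) = 259.1

259 kmol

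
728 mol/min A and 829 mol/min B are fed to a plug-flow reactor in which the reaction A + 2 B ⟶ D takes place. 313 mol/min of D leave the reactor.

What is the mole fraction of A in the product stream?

0.446

For D: n = n₀ + 1ξ → 313 = 0 + 1ξ, giving ξ = 313 mol/min.
Outlet amounts (n = n₀ + ν ξ):
  A: 728 − 1(313) = 415
  B: 829 − 2(313) = 203
  D: 0 + 1(313) = 313
Total out = 931 mol/min; y_A = 415 / 931 = 0.4458.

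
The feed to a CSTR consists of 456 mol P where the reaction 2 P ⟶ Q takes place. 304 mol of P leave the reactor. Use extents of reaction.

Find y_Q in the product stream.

0.2

For P: n = n₀ − 2ξ → 304 = 456 − 2ξ, giving ξ = 76 mol.
Outlet amounts (n = n₀ + ν ξ):
  P: 456 − 2(76) = 304
  Q: 0 + 1(76) = 76
Total out = 380 mol; y_Q = 76 / 380 = 0.2.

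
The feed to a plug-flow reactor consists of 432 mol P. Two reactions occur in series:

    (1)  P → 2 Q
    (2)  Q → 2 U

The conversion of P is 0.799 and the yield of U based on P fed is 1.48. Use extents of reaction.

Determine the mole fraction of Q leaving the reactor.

0.338

Conversion of P: P consumed = 1ξ₁ = 0.799 × 432 → ξ₁ = 345.2 mol.
Yield of U: 2ξ₂ / 432 = 1.48 → ξ₂ = 319.7 mol.
Outlet amounts (n = n₀ + Σ ν·ξ):
  P: 432 − 1(345.2) = 86.83
  Q: 0 + 2(345.2) − 1(319.7) = 370.7
  U: 0 + 2(319.7) = 639.4
Total out = 1097 mol; y_Q = 370.7 / 1097 = 0.3379.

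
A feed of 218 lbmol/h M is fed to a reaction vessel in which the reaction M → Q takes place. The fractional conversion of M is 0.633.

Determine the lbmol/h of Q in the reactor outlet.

138 lbmol/h

M reacted = 0.633 × 218 = 138 lbmol/h; ν_M = −1, so ξ = 138/1 = 138 lbmol/h.
Outlet amounts (n = n₀ + ν ξ):
  M: 218 − 1(138) = 80.01
  Q: 0 + 1(138) = 138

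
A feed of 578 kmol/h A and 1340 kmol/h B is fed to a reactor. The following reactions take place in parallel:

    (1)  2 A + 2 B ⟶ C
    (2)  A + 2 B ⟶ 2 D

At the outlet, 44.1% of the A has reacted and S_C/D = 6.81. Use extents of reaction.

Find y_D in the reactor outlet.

0.0117

Conversion of A: A consumed = 0.441 × 578 = 254.9 kmol/h = 2ξ₁ + 1ξ₂.
Selectivity: 1ξ₁ / (2ξ₂) = 6.81 → ξ₁ = 13.62 ξ₂.
Substitute: (2·13.62 + 1) ξ₂ = 254.9 → ξ₂ = 9.026 kmol/h, ξ₁ = 122.9 kmol/h.
Outlet amounts (n = n₀ + Σ ν·ξ):
  A: 578 − 2(122.9) − 1(9.026) = 323.1
  B: 1340 − 2(122.9) − 2(9.026) = 1076
  C: 0 + 1(122.9) = 122.9
  D: 0 + 2(9.026) = 18.05
Total out = 1540 kmol/h; y_D = 18.05 / 1540 = 0.01172.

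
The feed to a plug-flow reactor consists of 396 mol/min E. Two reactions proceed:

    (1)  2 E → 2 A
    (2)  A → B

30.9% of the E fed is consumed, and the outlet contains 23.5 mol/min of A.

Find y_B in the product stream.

0.25

Conversion of E: E consumed = 2ξ₁ = 0.309 × 396 → ξ₁ = 61.18 mol/min.
A balance: n_A = 0 + 2ξ₁ − 1ξ₂ = 23.5 → ξ₂ = (2·61.18 − 23.5)/1 = 98.86 mol/min.
Outlet amounts (n = n₀ + Σ ν·ξ):
  E: 396 − 2(61.18) = 273.6
  A: 0 + 2(61.18) − 1(98.86) = 23.5
  B: 0 + 1(98.86) = 98.86
Total out = 396 mol/min; y_B = 98.86 / 396 = 0.2497.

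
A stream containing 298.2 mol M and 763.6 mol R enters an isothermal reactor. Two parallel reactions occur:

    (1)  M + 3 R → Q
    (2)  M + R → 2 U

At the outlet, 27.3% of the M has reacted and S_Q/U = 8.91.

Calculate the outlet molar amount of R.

528 mol

Conversion of M: M consumed = 0.273 × 298.2 = 81.41 mol = 1ξ₁ + 1ξ₂.
Selectivity: 1ξ₁ / (2ξ₂) = 8.91 → ξ₁ = 17.82 ξ₂.
Substitute: (1·17.82 + 1) ξ₂ = 81.41 → ξ₂ = 4.326 mol, ξ₁ = 77.08 mol.
Outlet amounts (n = n₀ + Σ ν·ξ):
  M: 298.2 − 1(77.08) − 1(4.326) = 216.8
  R: 763.6 − 3(77.08) − 1(4.326) = 528
  Q: 0 + 1(77.08) = 77.08
  U: 0 + 2(4.326) = 8.651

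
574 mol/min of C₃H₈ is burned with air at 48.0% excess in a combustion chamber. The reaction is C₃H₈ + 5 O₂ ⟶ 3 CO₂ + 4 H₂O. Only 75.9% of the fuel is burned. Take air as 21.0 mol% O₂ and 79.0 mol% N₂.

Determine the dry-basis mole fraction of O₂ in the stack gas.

0.106

Stoichiometric O₂ = 5 × 574 = 2870 mol/min; O₂ fed = 2870 × 1.480 = 4248 mol/min.
N₂ fed = 4248 × 79/21 = 15980 mol/min.
Fuel reacted = 0.759 × 574 → ξ = 435.7 mol/min.
Outlet (n = n₀ + ν ξ):
  C₃H₈: 574 − 1(435.7) = 138.3
  O₂: 4248 − 5(435.7) = 2069
  N₂: 15980 (inert)
  CO₂: 0 + 3(435.7) = 1307
  H₂O: 0 + 4(435.7) = 1743
Dry total = 19490 mol/min; y_O₂ (dry) = 2069 / 19490 = 0.1062.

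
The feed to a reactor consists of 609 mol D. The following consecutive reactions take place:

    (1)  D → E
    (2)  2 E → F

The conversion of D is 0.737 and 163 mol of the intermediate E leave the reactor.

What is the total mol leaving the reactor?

Conversion of D: D consumed = 1ξ₁ = 0.737 × 609 → ξ₁ = 448.8 mol.
E balance: n_E = 0 + 1ξ₁ − 2ξ₂ = 163 → ξ₂ = (1·448.8 − 163)/2 = 142.9 mol.
Outlet amounts (n = n₀ + Σ ν·ξ):
  D: 609 − 1(448.8) = 160.2
  E: 0 + 1(448.8) − 2(142.9) = 163
  F: 0 + 1(142.9) = 142.9
Total out = 160.2 + 163 + 142.9 = 466.1 mol.

466 mol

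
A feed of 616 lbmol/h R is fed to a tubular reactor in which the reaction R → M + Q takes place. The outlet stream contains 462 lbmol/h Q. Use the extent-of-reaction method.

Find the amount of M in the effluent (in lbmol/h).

For Q: n = n₀ + 1ξ → 462 = 0 + 1ξ, giving ξ = 462 lbmol/h.
Outlet amounts (n = n₀ + ν ξ):
  R: 616 − 1(462) = 154
  M: 0 + 1(462) = 462
  Q: 0 + 1(462) = 462

462 lbmol/h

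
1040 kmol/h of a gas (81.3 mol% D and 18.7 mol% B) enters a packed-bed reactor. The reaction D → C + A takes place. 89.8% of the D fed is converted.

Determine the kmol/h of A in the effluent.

759 kmol/h

D reacted = 0.898 × 845.5 = 759.3 kmol/h; ν_D = −1, so ξ = 759.3/1 = 759.3 kmol/h.
Outlet amounts (n = n₀ + ν ξ):
  D: 845.5 − 1(759.3) = 86.24
  C: 0 + 1(759.3) = 759.3
  A: 0 + 1(759.3) = 759.3
  B: 194.5 (inert)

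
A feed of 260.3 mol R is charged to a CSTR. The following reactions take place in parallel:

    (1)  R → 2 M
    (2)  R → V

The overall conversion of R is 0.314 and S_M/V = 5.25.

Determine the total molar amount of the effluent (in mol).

Conversion of R: R consumed = 0.314 × 260.3 = 81.73 mol = 1ξ₁ + 1ξ₂.
Selectivity: 2ξ₁ / (1ξ₂) = 5.25 → ξ₁ = 2.625 ξ₂.
Substitute: (1·2.625 + 1) ξ₂ = 81.73 → ξ₂ = 22.55 mol, ξ₁ = 59.19 mol.
Outlet amounts (n = n₀ + Σ ν·ξ):
  R: 260.3 − 1(59.19) − 1(22.55) = 178.6
  M: 0 + 2(59.19) = 118.4
  V: 0 + 1(22.55) = 22.55
Total out = 178.6 + 118.4 + 22.55 = 319.5 mol.

319 mol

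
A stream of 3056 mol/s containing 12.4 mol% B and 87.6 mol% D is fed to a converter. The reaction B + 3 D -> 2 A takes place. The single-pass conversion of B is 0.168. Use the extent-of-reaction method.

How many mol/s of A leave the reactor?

127 mol/s

B reacted = 0.168 × 378.9 = 63.66 mol/s; ν_B = −1, so ξ = 63.66/1 = 63.66 mol/s.
Outlet amounts (n = n₀ + ν ξ):
  B: 378.9 − 1(63.66) = 315.3
  D: 2677 − 3(63.66) = 2486
  A: 0 + 2(63.66) = 127.3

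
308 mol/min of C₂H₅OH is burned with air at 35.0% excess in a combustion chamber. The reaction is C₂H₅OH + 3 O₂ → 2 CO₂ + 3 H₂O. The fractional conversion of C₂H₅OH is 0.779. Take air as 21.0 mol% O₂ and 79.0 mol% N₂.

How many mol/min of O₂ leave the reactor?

528 mol/min

Stoichiometric O₂ = 3 × 308 = 924 mol/min; O₂ fed = 924 × 1.350 = 1247 mol/min.
N₂ fed = 1247 × 79/21 = 4693 mol/min.
Fuel reacted = 0.779 × 308 → ξ = 239.9 mol/min.
Outlet (n = n₀ + ν ξ):
  C₂H₅OH: 308 − 1(239.9) = 68.07
  O₂: 1247 − 3(239.9) = 527.6
  N₂: 4693 (inert)
  CO₂: 0 + 2(239.9) = 479.9
  H₂O: 0 + 3(239.9) = 719.8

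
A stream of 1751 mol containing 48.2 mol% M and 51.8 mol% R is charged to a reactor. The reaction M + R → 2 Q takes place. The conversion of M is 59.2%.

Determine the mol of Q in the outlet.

999 mol

M reacted = 0.592 × 844 = 499.6 mol; ν_M = −1, so ξ = 499.6/1 = 499.6 mol.
Outlet amounts (n = n₀ + ν ξ):
  M: 844 − 1(499.6) = 344.3
  R: 907 − 1(499.6) = 407.4
  Q: 0 + 2(499.6) = 999.3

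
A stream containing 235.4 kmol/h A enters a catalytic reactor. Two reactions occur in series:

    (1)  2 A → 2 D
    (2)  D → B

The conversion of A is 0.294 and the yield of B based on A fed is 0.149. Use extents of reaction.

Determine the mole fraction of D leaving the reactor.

Conversion of A: A consumed = 2ξ₁ = 0.294 × 235.4 → ξ₁ = 34.6 kmol/h.
Yield of B: 1ξ₂ / 235.4 = 0.149 → ξ₂ = 35.07 kmol/h.
Outlet amounts (n = n₀ + Σ ν·ξ):
  A: 235.4 − 2(34.6) = 166.2
  D: 0 + 2(34.6) − 1(35.07) = 34.13
  B: 0 + 1(35.07) = 35.07
Total out = 235.4 kmol/h; y_D = 34.13 / 235.4 = 0.145.

0.145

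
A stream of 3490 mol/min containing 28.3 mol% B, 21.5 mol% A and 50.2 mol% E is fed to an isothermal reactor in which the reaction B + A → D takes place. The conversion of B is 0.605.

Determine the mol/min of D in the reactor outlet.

B reacted = 0.605 × 987.7 = 597.5 mol/min; ν_B = −1, so ξ = 597.5/1 = 597.5 mol/min.
Outlet amounts (n = n₀ + ν ξ):
  B: 987.7 − 1(597.5) = 390.1
  A: 750.4 − 1(597.5) = 152.8
  D: 0 + 1(597.5) = 597.5
  E: 1752 (inert)

598 mol/min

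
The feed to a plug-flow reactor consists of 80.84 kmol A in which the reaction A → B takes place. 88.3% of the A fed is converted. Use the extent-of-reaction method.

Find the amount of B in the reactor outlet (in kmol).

71.4 kmol

A reacted = 0.883 × 80.84 = 71.38 kmol; ν_A = −1, so ξ = 71.38/1 = 71.38 kmol.
Outlet amounts (n = n₀ + ν ξ):
  A: 80.84 − 1(71.38) = 9.458
  B: 0 + 1(71.38) = 71.38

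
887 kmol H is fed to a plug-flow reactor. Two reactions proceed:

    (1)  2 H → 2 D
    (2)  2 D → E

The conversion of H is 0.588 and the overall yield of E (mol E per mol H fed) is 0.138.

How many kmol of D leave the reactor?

277 kmol

Conversion of H: H consumed = 2ξ₁ = 0.588 × 887 → ξ₁ = 260.8 kmol.
Yield of E: 1ξ₂ / 887 = 0.138 → ξ₂ = 122.4 kmol.
Outlet amounts (n = n₀ + Σ ν·ξ):
  H: 887 − 2(260.8) = 365.4
  D: 0 + 2(260.8) − 2(122.4) = 276.7
  E: 0 + 1(122.4) = 122.4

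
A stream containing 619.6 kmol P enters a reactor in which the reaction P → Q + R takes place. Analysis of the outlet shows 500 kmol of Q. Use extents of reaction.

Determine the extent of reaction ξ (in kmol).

ξ = 500 kmol

For Q: n = n₀ + 1ξ → 500 = 0 + 1ξ, giving ξ = 500 kmol.
Outlet amounts (n = n₀ + ν ξ):
  P: 619.6 − 1(500) = 119.6
  Q: 0 + 1(500) = 500
  R: 0 + 1(500) = 500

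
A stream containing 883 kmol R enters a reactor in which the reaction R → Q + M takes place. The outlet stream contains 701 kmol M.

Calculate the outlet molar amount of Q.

For M: n = n₀ + 1ξ → 701 = 0 + 1ξ, giving ξ = 701 kmol.
Outlet amounts (n = n₀ + ν ξ):
  R: 883 − 1(701) = 182
  Q: 0 + 1(701) = 701
  M: 0 + 1(701) = 701

701 kmol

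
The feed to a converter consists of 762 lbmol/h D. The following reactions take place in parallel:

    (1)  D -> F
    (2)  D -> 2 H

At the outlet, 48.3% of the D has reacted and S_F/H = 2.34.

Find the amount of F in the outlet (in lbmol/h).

Conversion of D: D consumed = 0.483 × 762 = 368 lbmol/h = 1ξ₁ + 1ξ₂.
Selectivity: 1ξ₁ / (2ξ₂) = 2.34 → ξ₁ = 4.68 ξ₂.
Substitute: (1·4.68 + 1) ξ₂ = 368 → ξ₂ = 64.8 lbmol/h, ξ₁ = 303.2 lbmol/h.
Outlet amounts (n = n₀ + Σ ν·ξ):
  D: 762 − 1(303.2) − 1(64.8) = 394
  F: 0 + 1(303.2) = 303.2
  H: 0 + 2(64.8) = 129.6

303 lbmol/h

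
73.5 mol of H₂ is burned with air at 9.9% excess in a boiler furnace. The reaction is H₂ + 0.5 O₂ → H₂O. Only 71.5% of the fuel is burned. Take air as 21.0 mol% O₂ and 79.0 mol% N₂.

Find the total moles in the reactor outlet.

240 mol

Stoichiometric O₂ = 0.5 × 73.5 = 36.75 mol; O₂ fed = 36.75 × 1.099 = 40.39 mol.
N₂ fed = 40.39 × 79/21 = 151.9 mol.
Fuel reacted = 0.715 × 73.5 → ξ = 52.55 mol.
Outlet (n = n₀ + ν ξ):
  H₂: 73.5 − 1(52.55) = 20.95
  O₂: 40.39 − 0.5(52.55) = 14.11
  N₂: 151.9 (inert)
  H₂O: 0 + 1(52.55) = 52.55
Total out = 20.95 + 14.11 + 151.9 + 52.55 = 239.5 mol.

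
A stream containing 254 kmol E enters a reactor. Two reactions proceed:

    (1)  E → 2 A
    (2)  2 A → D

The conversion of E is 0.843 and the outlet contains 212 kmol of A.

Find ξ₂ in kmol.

ξ₂ = 108 kmol

Conversion of E: E consumed = 1ξ₁ = 0.843 × 254 → ξ₁ = 214.1 kmol.
A balance: n_A = 0 + 2ξ₁ − 2ξ₂ = 212 → ξ₂ = (2·214.1 − 212)/2 = 108.1 kmol.
Outlet amounts (n = n₀ + Σ ν·ξ):
  E: 254 − 1(214.1) = 39.88
  A: 0 + 2(214.1) − 2(108.1) = 212
  D: 0 + 1(108.1) = 108.1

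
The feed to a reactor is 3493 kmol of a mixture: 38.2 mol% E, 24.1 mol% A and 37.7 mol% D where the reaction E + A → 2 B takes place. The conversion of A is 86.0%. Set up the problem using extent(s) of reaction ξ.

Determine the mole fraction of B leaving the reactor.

A reacted = 0.86 × 841.8 = 724 kmol; ν_A = −1, so ξ = 724/1 = 724 kmol.
Outlet amounts (n = n₀ + ν ξ):
  E: 1334 − 1(724) = 610.4
  A: 841.8 − 1(724) = 117.9
  B: 0 + 2(724) = 1448
  D: 1317 (inert)
Total out = 3493 kmol; y_B = 1448 / 3493 = 0.4145.

0.415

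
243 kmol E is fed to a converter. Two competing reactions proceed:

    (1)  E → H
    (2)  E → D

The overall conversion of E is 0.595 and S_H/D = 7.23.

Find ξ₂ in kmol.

ξ₂ = 17.6 kmol

Conversion of E: E consumed = 0.595 × 243 = 144.6 kmol = 1ξ₁ + 1ξ₂.
Selectivity: 1ξ₁ / (1ξ₂) = 7.23 → ξ₁ = 7.23 ξ₂.
Substitute: (1·7.23 + 1) ξ₂ = 144.6 → ξ₂ = 17.57 kmol, ξ₁ = 127 kmol.
Outlet amounts (n = n₀ + Σ ν·ξ):
  E: 243 − 1(127) − 1(17.57) = 98.42
  H: 0 + 1(127) = 127
  D: 0 + 1(17.57) = 17.57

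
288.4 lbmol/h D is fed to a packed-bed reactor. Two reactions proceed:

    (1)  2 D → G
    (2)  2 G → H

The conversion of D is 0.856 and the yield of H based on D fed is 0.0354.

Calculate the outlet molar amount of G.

103 lbmol/h

Conversion of D: D consumed = 2ξ₁ = 0.856 × 288.4 → ξ₁ = 123.4 lbmol/h.
Yield of H: 1ξ₂ / 288.4 = 0.0354 → ξ₂ = 10.21 lbmol/h.
Outlet amounts (n = n₀ + Σ ν·ξ):
  D: 288.4 − 2(123.4) = 41.53
  G: 0 + 1(123.4) − 2(10.21) = 103
  H: 0 + 1(10.21) = 10.21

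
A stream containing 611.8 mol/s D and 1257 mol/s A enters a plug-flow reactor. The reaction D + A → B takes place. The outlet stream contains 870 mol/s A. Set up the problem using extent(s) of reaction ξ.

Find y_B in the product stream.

0.261

For A: n = n₀ − 1ξ → 870 = 1257 − 1ξ, giving ξ = 387 mol/s.
Outlet amounts (n = n₀ + ν ξ):
  D: 611.8 − 1(387) = 224.8
  A: 1257 − 1(387) = 870
  B: 0 + 1(387) = 387
Total out = 1482 mol/s; y_B = 387 / 1482 = 0.2612.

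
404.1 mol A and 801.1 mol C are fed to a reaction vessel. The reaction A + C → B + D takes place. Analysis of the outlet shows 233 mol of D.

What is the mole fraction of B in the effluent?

0.193

For D: n = n₀ + 1ξ → 233 = 0 + 1ξ, giving ξ = 233 mol.
Outlet amounts (n = n₀ + ν ξ):
  A: 404.1 − 1(233) = 171.1
  C: 801.1 − 1(233) = 568.1
  B: 0 + 1(233) = 233
  D: 0 + 1(233) = 233
Total out = 1205 mol; y_B = 233 / 1205 = 0.1933.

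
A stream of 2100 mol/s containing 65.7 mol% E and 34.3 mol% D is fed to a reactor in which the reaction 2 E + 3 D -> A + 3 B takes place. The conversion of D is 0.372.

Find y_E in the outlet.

D reacted = 0.372 × 720.3 = 268 mol/s; ν_D = −3, so ξ = 268/3 = 89.32 mol/s.
Outlet amounts (n = n₀ + ν ξ):
  E: 1380 − 2(89.32) = 1201
  D: 720.3 − 3(89.32) = 452.3
  A: 0 + 1(89.32) = 89.32
  B: 0 + 3(89.32) = 268
Total out = 2011 mol/s; y_E = 1201 / 2011 = 0.5973.

0.597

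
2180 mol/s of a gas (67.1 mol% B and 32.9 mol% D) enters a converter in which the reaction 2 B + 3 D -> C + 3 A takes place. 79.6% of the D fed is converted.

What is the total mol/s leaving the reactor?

D reacted = 0.796 × 717.2 = 570.9 mol/s; ν_D = −3, so ξ = 570.9/3 = 190.3 mol/s.
Outlet amounts (n = n₀ + ν ξ):
  B: 1463 − 2(190.3) = 1082
  D: 717.2 − 3(190.3) = 146.3
  C: 0 + 1(190.3) = 190.3
  A: 0 + 3(190.3) = 570.9
Total out = 1082 + 146.3 + 190.3 + 570.9 = 1990 mol/s.

1990 mol/s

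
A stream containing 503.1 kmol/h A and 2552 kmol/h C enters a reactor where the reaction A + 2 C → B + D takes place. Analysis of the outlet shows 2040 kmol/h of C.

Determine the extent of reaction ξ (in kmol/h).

ξ = 256 kmol/h

For C: n = n₀ − 2ξ → 2040 = 2552 − 2ξ, giving ξ = 256 kmol/h.
Outlet amounts (n = n₀ + ν ξ):
  A: 503.1 − 1(256) = 247.1
  C: 2552 − 2(256) = 2040
  B: 0 + 1(256) = 256
  D: 0 + 1(256) = 256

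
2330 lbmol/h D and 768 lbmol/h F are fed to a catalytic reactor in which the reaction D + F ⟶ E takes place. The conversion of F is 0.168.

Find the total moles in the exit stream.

2970 lbmol/h

F reacted = 0.168 × 768 = 129 lbmol/h; ν_F = −1, so ξ = 129/1 = 129 lbmol/h.
Outlet amounts (n = n₀ + ν ξ):
  D: 2330 − 1(129) = 2201
  F: 768 − 1(129) = 639
  E: 0 + 1(129) = 129
Total out = 2201 + 639 + 129 = 2969 lbmol/h.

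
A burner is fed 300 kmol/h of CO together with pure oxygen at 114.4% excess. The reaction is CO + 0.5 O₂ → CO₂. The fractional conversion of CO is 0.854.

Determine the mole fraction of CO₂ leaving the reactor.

Stoichiometric O₂ = 0.5 × 300 = 150 kmol/h; O₂ fed = 150 × 2.144 = 321.6 kmol/h.
Fuel reacted = 0.854 × 300 → ξ = 256.2 kmol/h.
Outlet (n = n₀ + ν ξ):
  CO: 300 − 1(256.2) = 43.8
  O₂: 321.6 − 0.5(256.2) = 193.5
  CO₂: 0 + 1(256.2) = 256.2
Total out = 493.5 kmol/h; y_CO₂ = 256.2 / 493.5 = 0.5191.

0.519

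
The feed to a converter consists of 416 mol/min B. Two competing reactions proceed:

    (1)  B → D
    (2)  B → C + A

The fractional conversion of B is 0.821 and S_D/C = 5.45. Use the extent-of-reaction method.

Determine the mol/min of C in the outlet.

53 mol/min

Conversion of B: B consumed = 0.821 × 416 = 341.5 mol/min = 1ξ₁ + 1ξ₂.
Selectivity: 1ξ₁ / (1ξ₂) = 5.45 → ξ₁ = 5.45 ξ₂.
Substitute: (1·5.45 + 1) ξ₂ = 341.5 → ξ₂ = 52.95 mol/min, ξ₁ = 288.6 mol/min.
Outlet amounts (n = n₀ + Σ ν·ξ):
  B: 416 − 1(288.6) − 1(52.95) = 74.46
  D: 0 + 1(288.6) = 288.6
  C: 0 + 1(52.95) = 52.95
  A: 0 + 1(52.95) = 52.95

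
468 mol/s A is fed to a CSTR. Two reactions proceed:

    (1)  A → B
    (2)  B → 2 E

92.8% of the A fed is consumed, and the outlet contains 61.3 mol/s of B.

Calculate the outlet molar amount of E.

746 mol/s

Conversion of A: A consumed = 1ξ₁ = 0.928 × 468 → ξ₁ = 434.3 mol/s.
B balance: n_B = 0 + 1ξ₁ − 1ξ₂ = 61.3 → ξ₂ = (1·434.3 − 61.3)/1 = 373 mol/s.
Outlet amounts (n = n₀ + Σ ν·ξ):
  A: 468 − 1(434.3) = 33.7
  B: 0 + 1(434.3) − 1(373) = 61.3
  E: 0 + 2(373) = 746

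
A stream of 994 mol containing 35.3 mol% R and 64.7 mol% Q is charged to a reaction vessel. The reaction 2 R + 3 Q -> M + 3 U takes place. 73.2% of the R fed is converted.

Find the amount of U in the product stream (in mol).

R reacted = 0.732 × 350.9 = 256.8 mol; ν_R = −2, so ξ = 256.8/2 = 128.4 mol.
Outlet amounts (n = n₀ + ν ξ):
  R: 350.9 − 2(128.4) = 94.04
  Q: 643.1 − 3(128.4) = 257.8
  M: 0 + 1(128.4) = 128.4
  U: 0 + 3(128.4) = 385.3

385 mol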